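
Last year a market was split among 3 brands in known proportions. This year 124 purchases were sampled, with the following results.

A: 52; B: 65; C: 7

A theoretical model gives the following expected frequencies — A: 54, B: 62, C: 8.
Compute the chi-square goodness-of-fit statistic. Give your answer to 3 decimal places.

0.344

A: (52 − 54)²/54 = 4/54 = 0.0741
B: (65 − 62)²/62 = 9/62 = 0.1452
C: (7 − 8)²/8 = 1/8 = 0.1250
Sum = 0.344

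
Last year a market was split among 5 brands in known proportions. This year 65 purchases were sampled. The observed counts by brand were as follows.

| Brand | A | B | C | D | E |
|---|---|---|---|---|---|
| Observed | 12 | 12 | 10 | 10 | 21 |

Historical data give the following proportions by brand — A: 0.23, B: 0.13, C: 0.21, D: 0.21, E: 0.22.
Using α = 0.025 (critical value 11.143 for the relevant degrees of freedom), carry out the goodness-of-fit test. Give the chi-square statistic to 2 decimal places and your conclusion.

7.16; do not reject

Expected counts E_i = n·p_i: 65×0.23 = 14.95, 65×0.13 = 8.45, 65×0.21 = 13.65, 65×0.21 = 13.65, 65×0.22 = 14.3.
cat         O        E   (O−E)²/E
A          12    14.95      0.582
B          12     8.45      1.491
C          10    13.65      0.976
D          10    13.65      0.976
E          21     14.3      3.139
Sum = 7.16
df = 4. Since 7.16 < 11.143, we do not reject H₀.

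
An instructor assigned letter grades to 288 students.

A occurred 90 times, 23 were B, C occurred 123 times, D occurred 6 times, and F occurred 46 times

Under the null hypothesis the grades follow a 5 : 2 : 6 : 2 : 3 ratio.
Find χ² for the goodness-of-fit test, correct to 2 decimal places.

32.58

Ratio total = 18. Expected counts: 288×5/18 = 80, 288×2/18 = 32, 288×6/18 = 96, 288×2/18 = 32, 288×3/18 = 48.
A: (90 − 80)²/80 = 100/80 = 1.250
B: (23 − 32)²/32 = 81/32 = 2.531
C: (123 − 96)²/96 = 729/96 = 7.594
D: (6 − 32)²/32 = 676/32 = 21.125
F: (46 − 48)²/48 = 4/48 = 0.083
Sum = 32.58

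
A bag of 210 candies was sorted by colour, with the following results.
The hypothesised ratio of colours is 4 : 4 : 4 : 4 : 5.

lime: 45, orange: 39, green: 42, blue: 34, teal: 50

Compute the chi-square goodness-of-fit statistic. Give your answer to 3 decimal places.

1.650

Ratio total = 21. Expected counts: 210×4/21 = 40, 210×4/21 = 40, 210×4/21 = 40, 210×4/21 = 40, 210×5/21 = 50.
χ² = (45−40)²/40 + (39−40)²/40 + (42−40)²/40 + (34−40)²/40 + (50−50)²/50
   = 0.6250 + 0.0250 + 0.1000 + 0.9000 + 0.0000
Sum = 1.650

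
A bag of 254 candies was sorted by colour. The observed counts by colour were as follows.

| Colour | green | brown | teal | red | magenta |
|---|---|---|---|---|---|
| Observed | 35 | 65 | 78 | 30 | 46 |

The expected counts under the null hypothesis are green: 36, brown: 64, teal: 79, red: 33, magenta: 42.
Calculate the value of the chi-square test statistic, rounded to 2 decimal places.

0.71

green: (35 − 36)²/36 = 1/36 = 0.028
brown: (65 − 64)²/64 = 1/64 = 0.016
teal: (78 − 79)²/79 = 1/79 = 0.013
red: (30 − 33)²/33 = 9/33 = 0.273
magenta: (46 − 42)²/42 = 16/42 = 0.381
Sum = 0.71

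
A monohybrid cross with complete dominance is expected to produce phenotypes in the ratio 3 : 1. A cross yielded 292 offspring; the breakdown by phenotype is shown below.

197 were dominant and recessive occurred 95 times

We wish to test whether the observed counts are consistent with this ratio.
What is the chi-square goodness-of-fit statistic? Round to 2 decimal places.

8.84

Ratio total = 4. Expected counts: 292×3/4 = 219, 292×1/4 = 73.
χ² = (197−219)²/219 + (95−73)²/73
   = 2.210 + 6.630
Sum = 8.84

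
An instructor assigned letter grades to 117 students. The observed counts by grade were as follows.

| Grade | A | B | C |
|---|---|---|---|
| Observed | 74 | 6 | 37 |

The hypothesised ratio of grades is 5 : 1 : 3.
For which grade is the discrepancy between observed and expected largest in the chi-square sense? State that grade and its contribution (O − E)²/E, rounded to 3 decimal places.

Ratio total = 9. Expected counts: 117×5/9 = 65, 117×1/9 = 13, 117×3/9 = 39.
χ² = (74−65)²/65 + (6−13)²/13 + (37−39)²/39
   = 1.2462 + 3.7692 + 0.1026
The largest term is for B: 3.769.

B, 3.769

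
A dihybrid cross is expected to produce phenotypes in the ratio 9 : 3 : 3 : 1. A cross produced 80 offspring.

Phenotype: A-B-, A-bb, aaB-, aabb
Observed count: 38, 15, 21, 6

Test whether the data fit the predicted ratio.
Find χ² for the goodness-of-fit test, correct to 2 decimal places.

Ratio total = 16. Expected counts: 80×9/16 = 45, 80×3/16 = 15, 80×3/16 = 15, 80×1/16 = 5.
A-B-: (38 − 45)²/45 = 49/45 = 1.089
A-bb: (15 − 15)²/15 = 0/15 = 0.000
aaB-: (21 − 15)²/15 = 36/15 = 2.400
aabb: (6 − 5)²/5 = 1/5 = 0.200
Sum = 3.69

3.69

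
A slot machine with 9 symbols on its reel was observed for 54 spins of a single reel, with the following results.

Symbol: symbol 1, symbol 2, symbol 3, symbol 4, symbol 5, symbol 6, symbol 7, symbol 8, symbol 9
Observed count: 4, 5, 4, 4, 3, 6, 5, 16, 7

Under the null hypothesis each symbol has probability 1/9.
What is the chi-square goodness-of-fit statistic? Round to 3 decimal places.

20.667

Under H₀ each category has probability 1/9, so each expected count is 54/9 = 6.
χ² = (4−6)²/6 + (5−6)²/6 + (4−6)²/6 + (4−6)²/6 + (3−6)²/6 + (6−6)²/6 + (5−6)²/6 + (16−6)²/6 + (7−6)²/6
   = 0.6667 + 0.1667 + 0.6667 + 0.6667 + 1.5000 + 0.0000 + 0.1667 + 16.6667 + 0.1667
Sum = 20.667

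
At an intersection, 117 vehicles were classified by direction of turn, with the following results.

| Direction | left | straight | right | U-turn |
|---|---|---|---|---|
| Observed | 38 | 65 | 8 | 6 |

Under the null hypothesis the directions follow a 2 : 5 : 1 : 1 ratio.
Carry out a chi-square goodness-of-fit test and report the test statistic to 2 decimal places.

Ratio total = 9. Expected counts: 117×2/9 = 26, 117×5/9 = 65, 117×1/9 = 13, 117×1/9 = 13.
left: (38 − 26)²/26 = 144/26 = 5.538
straight: (65 − 65)²/65 = 0/65 = 0.000
right: (8 − 13)²/13 = 25/13 = 1.923
U-turn: (6 − 13)²/13 = 49/13 = 3.769
Sum = 11.23

11.23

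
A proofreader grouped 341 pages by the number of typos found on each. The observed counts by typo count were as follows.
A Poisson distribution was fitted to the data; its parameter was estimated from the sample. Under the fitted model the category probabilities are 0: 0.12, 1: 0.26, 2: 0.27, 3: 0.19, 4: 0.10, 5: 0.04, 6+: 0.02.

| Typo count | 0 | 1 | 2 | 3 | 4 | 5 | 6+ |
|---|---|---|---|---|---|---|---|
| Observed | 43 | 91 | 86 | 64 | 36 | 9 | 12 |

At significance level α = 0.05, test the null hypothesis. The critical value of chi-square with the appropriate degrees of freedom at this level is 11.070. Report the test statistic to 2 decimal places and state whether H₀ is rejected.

Expected counts E_i = n·p_i: 341×0.12 = 40.92, 341×0.26 = 88.66, 341×0.27 = 92.07, 341×0.19 = 64.79, 341×0.10 = 34.1, 341×0.04 = 13.64, 341×0.02 = 6.82.
0: (43 − 40.92)²/40.92 = 4.3264/40.92 = 0.106
1: (91 − 88.66)²/88.66 = 5.4756/88.66 = 0.062
2: (86 − 92.07)²/92.07 = 36.8449/92.07 = 0.400
3: (64 − 64.79)²/64.79 = 0.6241/64.79 = 0.010
4: (36 − 34.1)²/34.1 = 3.61/34.1 = 0.106
5: (9 − 13.64)²/13.64 = 21.5296/13.64 = 1.578
6+: (12 − 6.82)²/6.82 = 26.8324/6.82 = 3.934
Sum = 6.20
df = 5. Since 6.20 < 11.070, we do not reject H₀.

6.20; do not reject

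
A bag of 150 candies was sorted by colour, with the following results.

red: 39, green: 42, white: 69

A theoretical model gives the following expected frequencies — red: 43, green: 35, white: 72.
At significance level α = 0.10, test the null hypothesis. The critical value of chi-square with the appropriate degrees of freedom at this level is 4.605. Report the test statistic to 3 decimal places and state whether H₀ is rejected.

χ² = (39−43)²/43 + (42−35)²/35 + (69−72)²/72
   = 0.3721 + 1.4000 + 0.1250
Sum = 1.897
df = 2. Since 1.897 < 4.605, we do not reject H₀.

1.897; do not reject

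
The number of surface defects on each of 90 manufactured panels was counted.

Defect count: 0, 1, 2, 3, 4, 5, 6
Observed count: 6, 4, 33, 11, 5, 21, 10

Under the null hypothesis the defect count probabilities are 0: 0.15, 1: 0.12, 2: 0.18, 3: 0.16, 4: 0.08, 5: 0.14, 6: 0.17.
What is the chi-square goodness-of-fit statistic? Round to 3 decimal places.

Expected counts E_i = n·p_i: 90×0.15 = 13.5, 90×0.12 = 10.8, 90×0.18 = 16.2, 90×0.16 = 14.4, 90×0.08 = 7.2, 90×0.14 = 12.6, 90×0.17 = 15.3.
χ² = (6−13.5)²/13.5 + (4−10.8)²/10.8 + (33−16.2)²/16.2 + (11−14.4)²/14.4 + (5−7.2)²/7.2 + (21−12.6)²/12.6 + (10−15.3)²/15.3
   = 4.1667 + 4.2815 + 17.4222 + 0.8028 + 0.6722 + 5.6000 + 1.8359
Sum = 34.781

34.781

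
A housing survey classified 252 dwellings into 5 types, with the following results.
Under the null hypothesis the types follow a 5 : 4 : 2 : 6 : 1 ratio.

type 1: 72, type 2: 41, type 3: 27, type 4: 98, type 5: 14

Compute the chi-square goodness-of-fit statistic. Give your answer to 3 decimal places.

6.444

Ratio total = 18. Expected counts: 252×5/18 = 70, 252×4/18 = 56, 252×2/18 = 28, 252×6/18 = 84, 252×1/18 = 14.
χ² = (72−70)²/70 + (41−56)²/56 + (27−28)²/28 + (98−84)²/84 + (14−14)²/14
   = 0.0571 + 4.0179 + 0.0357 + 2.3333 + 0.0000
Sum = 6.444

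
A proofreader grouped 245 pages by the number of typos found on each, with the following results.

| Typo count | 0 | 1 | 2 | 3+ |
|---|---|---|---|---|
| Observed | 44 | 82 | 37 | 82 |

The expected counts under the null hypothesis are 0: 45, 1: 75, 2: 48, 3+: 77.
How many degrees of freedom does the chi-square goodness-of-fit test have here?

3

There are k = 4 categories and no parameters were estimated from the data, so df = 4 − 1 = 3.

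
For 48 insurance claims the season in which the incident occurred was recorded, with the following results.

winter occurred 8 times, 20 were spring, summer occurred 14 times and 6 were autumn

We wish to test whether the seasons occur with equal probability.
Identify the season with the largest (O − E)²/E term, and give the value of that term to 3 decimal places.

Expected count for each of the 4 categories: 48/4 = 12.
cat         O        E   (O−E)²/E
winter      8       12     1.3333
spring     20       12     5.3333
summer     14       12     0.3333
autumn      6       12     3.0000
The largest term is for spring: 5.333.

spring, 5.333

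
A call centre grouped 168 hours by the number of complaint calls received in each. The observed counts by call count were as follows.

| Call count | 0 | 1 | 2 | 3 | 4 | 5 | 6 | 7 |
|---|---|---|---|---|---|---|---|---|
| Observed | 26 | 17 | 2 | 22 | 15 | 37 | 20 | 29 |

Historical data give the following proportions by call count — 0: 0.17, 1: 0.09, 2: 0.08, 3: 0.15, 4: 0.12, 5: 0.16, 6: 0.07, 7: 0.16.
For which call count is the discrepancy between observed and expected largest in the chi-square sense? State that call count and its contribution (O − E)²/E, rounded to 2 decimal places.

Expected counts E_i = n·p_i: 168×0.17 = 28.56, 168×0.09 = 15.12, 168×0.08 = 13.44, 168×0.15 = 25.2, 168×0.12 = 20.16, 168×0.16 = 26.88, 168×0.07 = 11.76, 168×0.16 = 26.88.
χ² = (26−28.56)²/28.56 + (17−15.12)²/15.12 + (2−13.44)²/13.44 + (22−25.2)²/25.2 + (15−20.16)²/20.16 + (37−26.88)²/26.88 + (20−11.76)²/11.76 + (29−26.88)²/26.88
   = 0.229 + 0.234 + 9.738 + 0.406 + 1.321 + 3.810 + 5.774 + 0.167
The largest term is for 2: 9.74.

2, 9.74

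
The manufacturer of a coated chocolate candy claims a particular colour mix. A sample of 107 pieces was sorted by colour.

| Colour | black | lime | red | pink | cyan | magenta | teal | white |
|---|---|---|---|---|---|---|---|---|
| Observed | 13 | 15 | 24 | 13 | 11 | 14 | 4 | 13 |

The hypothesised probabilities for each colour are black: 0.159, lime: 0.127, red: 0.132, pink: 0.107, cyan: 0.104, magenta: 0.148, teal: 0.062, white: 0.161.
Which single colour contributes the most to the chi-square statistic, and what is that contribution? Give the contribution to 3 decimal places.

Expected counts E_i = n·p_i: 107×0.159 = 17.013, 107×0.127 = 13.589, 107×0.132 = 14.124, 107×0.107 = 11.449, 107×0.104 = 11.128, 107×0.148 = 15.836, 107×0.062 = 6.634, 107×0.161 = 17.227.
cat          O        E   (O−E)²/E
black       13   17.013     0.9466
lime        15   13.589     0.1465
red         24   14.124     6.9056
pink        13   11.449     0.2101
cyan        11   11.128     0.0015
magenta     14   15.836     0.2129
teal         4    6.634     1.0458
white       13   17.227     1.0372
The largest term is for red: 6.906.

red, 6.906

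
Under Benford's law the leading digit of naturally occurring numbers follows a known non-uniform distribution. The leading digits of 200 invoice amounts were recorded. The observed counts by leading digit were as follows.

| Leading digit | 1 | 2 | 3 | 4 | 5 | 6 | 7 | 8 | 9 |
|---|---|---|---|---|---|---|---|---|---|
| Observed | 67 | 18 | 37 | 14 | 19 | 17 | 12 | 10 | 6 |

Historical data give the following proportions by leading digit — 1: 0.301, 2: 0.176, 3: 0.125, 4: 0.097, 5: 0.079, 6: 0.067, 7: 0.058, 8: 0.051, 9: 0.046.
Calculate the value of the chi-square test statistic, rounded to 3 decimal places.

19.182

Expected counts E_i = n·p_i: 200×0.301 = 60.2, 200×0.176 = 35.2, 200×0.125 = 25, 200×0.097 = 19.4, 200×0.079 = 15.8, 200×0.067 = 13.4, 200×0.058 = 11.6, 200×0.051 = 10.2, 200×0.046 = 9.2.
χ² = (67−60.2)²/60.2 + (18−35.2)²/35.2 + (37−25)²/25 + (14−19.4)²/19.4 + (19−15.8)²/15.8 + (17−13.4)²/13.4 + (12−11.6)²/11.6 + (10−10.2)²/10.2 + (6−9.2)²/9.2
   = 0.7681 + 8.4045 + 5.7600 + 1.5031 + 0.6481 + 0.9672 + 0.0138 + 0.0039 + 1.1130
Sum = 19.182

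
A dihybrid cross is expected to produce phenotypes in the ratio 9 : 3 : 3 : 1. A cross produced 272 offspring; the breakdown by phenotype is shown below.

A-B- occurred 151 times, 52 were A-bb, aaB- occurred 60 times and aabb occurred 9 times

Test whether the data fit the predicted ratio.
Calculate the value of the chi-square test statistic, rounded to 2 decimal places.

Ratio total = 16. Expected counts: 272×9/16 = 153, 272×3/16 = 51, 272×3/16 = 51, 272×1/16 = 17.
A-B-: (151 − 153)²/153 = 4/153 = 0.026
A-bb: (52 − 51)²/51 = 1/51 = 0.020
aaB-: (60 − 51)²/51 = 81/51 = 1.588
aabb: (9 − 17)²/17 = 64/17 = 3.765
Sum = 5.40

5.40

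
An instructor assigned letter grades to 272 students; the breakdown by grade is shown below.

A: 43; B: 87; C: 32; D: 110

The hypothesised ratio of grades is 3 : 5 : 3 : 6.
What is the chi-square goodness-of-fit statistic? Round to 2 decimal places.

8.51

Ratio total = 17. Expected counts: 272×3/17 = 48, 272×5/17 = 80, 272×3/17 = 48, 272×6/17 = 96.
cat         O        E   (O−E)²/E
A          43       48      0.521
B          87       80      0.613
C          32       48      5.333
D         110       96      2.042
Sum = 8.51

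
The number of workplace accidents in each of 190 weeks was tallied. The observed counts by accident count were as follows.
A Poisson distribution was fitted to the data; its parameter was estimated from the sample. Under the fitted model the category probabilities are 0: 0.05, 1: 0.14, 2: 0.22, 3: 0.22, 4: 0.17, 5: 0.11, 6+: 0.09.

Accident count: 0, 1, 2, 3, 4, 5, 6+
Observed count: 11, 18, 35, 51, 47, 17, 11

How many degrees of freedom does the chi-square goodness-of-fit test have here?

5

There are k = 7 categories and 1 parameter estimated from the data, so df = 7 − 1 − 1 = 5.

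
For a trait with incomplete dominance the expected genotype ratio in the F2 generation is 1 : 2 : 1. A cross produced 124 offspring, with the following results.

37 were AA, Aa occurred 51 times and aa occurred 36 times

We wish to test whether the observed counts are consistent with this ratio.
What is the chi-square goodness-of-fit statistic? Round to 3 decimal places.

Ratio total = 4. Expected counts: 124×1/4 = 31, 124×2/4 = 62, 124×1/4 = 31.
χ² = (37−31)²/31 + (51−62)²/62 + (36−31)²/31
   = 1.1613 + 1.9516 + 0.8065
Sum = 3.919

3.919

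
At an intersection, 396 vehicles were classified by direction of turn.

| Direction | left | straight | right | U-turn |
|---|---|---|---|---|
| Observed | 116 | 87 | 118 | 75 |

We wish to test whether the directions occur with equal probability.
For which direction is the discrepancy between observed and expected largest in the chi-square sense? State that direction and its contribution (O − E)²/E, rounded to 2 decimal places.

Expected count for each of the 4 categories: 396/4 = 99.
left: (116 − 99)²/99 = 289/99 = 2.919
straight: (87 − 99)²/99 = 144/99 = 1.455
right: (118 − 99)²/99 = 361/99 = 3.646
U-turn: (75 − 99)²/99 = 576/99 = 5.818
The largest term is for U-turn: 5.82.

U-turn, 5.82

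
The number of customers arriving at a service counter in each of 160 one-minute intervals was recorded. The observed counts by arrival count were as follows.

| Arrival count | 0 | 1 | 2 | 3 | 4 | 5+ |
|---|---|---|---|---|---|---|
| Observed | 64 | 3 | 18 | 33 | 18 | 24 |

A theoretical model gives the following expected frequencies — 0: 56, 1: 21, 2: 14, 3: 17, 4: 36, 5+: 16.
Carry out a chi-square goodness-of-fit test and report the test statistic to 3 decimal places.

χ² = (64−56)²/56 + (3−21)²/21 + (18−14)²/14 + (33−17)²/17 + (18−36)²/36 + (24−16)²/16
   = 1.1429 + 15.4286 + 1.1429 + 15.0588 + 9.0000 + 4.0000
Sum = 45.773

45.773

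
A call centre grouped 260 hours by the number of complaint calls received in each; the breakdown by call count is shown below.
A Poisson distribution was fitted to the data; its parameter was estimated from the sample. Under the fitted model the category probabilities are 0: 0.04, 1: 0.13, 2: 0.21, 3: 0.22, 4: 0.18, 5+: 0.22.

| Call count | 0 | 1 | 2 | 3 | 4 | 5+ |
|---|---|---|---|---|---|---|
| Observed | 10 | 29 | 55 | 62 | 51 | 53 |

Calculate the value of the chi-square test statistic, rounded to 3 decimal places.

1.788

Expected counts E_i = n·p_i: 260×0.04 = 10.4, 260×0.13 = 33.8, 260×0.21 = 54.6, 260×0.22 = 57.2, 260×0.18 = 46.8, 260×0.22 = 57.2.
χ² = (10−10.4)²/10.4 + (29−33.8)²/33.8 + (55−54.6)²/54.6 + (62−57.2)²/57.2 + (51−46.8)²/46.8 + (53−57.2)²/57.2
   = 0.0154 + 0.6817 + 0.0029 + 0.4028 + 0.3769 + 0.3084
Sum = 1.788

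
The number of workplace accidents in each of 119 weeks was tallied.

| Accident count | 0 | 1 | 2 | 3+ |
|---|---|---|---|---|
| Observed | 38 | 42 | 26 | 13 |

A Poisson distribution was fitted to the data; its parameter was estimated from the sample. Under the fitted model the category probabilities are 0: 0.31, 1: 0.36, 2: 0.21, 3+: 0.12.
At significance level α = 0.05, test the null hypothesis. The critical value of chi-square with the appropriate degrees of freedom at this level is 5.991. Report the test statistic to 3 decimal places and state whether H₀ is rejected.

Expected counts E_i = n·p_i: 119×0.31 = 36.89, 119×0.36 = 42.84, 119×0.21 = 24.99, 119×0.12 = 14.28.
0: (38 − 36.89)²/36.89 = 1.2321/36.89 = 0.0334
1: (42 − 42.84)²/42.84 = 0.7056/42.84 = 0.0165
2: (26 − 24.99)²/24.99 = 1.0201/24.99 = 0.0408
3+: (13 − 14.28)²/14.28 = 1.6384/14.28 = 0.1147
Sum = 0.205
df = 2. Since 0.205 < 5.991, we do not reject H₀.

0.205; do not reject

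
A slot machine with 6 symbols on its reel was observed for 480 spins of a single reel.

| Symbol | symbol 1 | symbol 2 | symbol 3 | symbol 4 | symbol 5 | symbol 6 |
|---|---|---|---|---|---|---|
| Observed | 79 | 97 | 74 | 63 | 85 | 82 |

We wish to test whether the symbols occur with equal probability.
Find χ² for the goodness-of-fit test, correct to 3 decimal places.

Expected count for each of the 6 categories: 480/6 = 80.
cat           O        E   (O−E)²/E
symbol 1     79       80     0.0125
symbol 2     97       80     3.6125
symbol 3     74       80     0.4500
symbol 4     63       80     3.6125
symbol 5     85       80     0.3125
symbol 6     82       80     0.0500
Sum = 8.050

8.050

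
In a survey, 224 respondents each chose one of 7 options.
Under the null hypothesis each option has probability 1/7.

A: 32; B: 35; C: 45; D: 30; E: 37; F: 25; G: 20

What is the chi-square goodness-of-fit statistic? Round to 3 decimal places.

Expected count for each of the 7 categories: 224/7 = 32.
χ² = (32−32)²/32 + (35−32)²/32 + (45−32)²/32 + (30−32)²/32 + (37−32)²/32 + (25−32)²/32 + (20−32)²/32
   = 0.0000 + 0.2813 + 5.2813 + 0.1250 + 0.7813 + 1.5313 + 4.5000
Sum = 12.500

12.500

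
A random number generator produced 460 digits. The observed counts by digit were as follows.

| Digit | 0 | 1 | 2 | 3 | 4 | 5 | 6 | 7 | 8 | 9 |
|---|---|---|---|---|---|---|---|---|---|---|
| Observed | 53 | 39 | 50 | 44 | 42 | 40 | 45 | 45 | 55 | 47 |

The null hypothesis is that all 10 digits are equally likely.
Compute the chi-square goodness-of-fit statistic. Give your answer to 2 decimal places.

Expected count for each of the 10 categories: 460/10 = 46.
cat         O        E   (O−E)²/E
0          53       46      1.065
1          39       46      1.065
2          50       46      0.348
3          44       46      0.087
4          42       46      0.348
5          40       46      0.783
6          45       46      0.022
7          45       46      0.022
8          55       46      1.761
9          47       46      0.022
Sum = 5.52

5.52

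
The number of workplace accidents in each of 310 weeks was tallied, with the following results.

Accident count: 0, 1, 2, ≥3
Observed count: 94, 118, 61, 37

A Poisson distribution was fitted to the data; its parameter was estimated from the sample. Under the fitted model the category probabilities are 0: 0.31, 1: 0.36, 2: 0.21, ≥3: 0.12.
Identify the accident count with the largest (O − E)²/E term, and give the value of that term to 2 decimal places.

Expected counts E_i = n·p_i: 310×0.31 = 96.1, 310×0.36 = 111.6, 310×0.21 = 65.1, 310×0.12 = 37.2.
χ² = (94−96.1)²/96.1 + (118−111.6)²/111.6 + (61−65.1)²/65.1 + (37−37.2)²/37.2
   = 0.046 + 0.367 + 0.258 + 0.001
The largest term is for 1: 0.37.

1, 0.37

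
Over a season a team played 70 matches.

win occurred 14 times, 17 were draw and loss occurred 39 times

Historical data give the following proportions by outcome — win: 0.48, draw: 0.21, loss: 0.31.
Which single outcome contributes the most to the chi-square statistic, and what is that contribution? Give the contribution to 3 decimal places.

loss, 13.792

Expected counts E_i = n·p_i: 70×0.48 = 33.6, 70×0.21 = 14.7, 70×0.31 = 21.7.
χ² = (14−33.6)²/33.6 + (17−14.7)²/14.7 + (39−21.7)²/21.7
   = 11.4333 + 0.3599 + 13.7922
The largest term is for loss: 13.792.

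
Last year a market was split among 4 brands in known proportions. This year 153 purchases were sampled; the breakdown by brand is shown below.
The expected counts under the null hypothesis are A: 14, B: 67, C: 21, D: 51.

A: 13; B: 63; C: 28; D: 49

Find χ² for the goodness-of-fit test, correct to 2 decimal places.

2.72

A: (13 − 14)²/14 = 1/14 = 0.071
B: (63 − 67)²/67 = 16/67 = 0.239
C: (28 − 21)²/21 = 49/21 = 2.333
D: (49 − 51)²/51 = 4/51 = 0.078
Sum = 2.72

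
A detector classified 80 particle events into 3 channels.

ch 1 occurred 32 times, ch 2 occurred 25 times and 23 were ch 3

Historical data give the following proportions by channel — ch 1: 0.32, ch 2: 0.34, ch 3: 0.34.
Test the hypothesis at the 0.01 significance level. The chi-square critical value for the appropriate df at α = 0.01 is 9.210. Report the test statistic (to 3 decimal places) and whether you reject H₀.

Expected counts E_i = n·p_i: 80×0.32 = 25.6, 80×0.34 = 27.2, 80×0.34 = 27.2.
cat         O        E   (O−E)²/E
ch 1       32     25.6     1.6000
ch 2       25     27.2     0.1779
ch 3       23     27.2     0.6485
Sum = 2.426
df = 2. Since 2.426 < 9.210, we do not reject H₀.

2.426; do not reject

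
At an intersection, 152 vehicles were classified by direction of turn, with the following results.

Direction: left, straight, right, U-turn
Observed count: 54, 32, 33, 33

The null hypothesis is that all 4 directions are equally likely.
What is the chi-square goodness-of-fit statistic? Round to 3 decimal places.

Under H₀ each category has probability 1/4, so each expected count is 152/4 = 38.
left: (54 − 38)²/38 = 256/38 = 6.7368
straight: (32 − 38)²/38 = 36/38 = 0.9474
right: (33 − 38)²/38 = 25/38 = 0.6579
U-turn: (33 − 38)²/38 = 25/38 = 0.6579
Sum = 9.000

9.000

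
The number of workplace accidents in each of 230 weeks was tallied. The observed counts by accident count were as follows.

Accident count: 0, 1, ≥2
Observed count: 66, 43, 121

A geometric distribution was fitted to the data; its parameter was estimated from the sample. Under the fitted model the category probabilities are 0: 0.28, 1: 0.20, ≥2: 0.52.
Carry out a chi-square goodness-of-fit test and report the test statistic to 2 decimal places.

Expected counts E_i = n·p_i: 230×0.28 = 64.4, 230×0.20 = 46, 230×0.52 = 119.6.
cat         O        E   (O−E)²/E
0          66     64.4      0.040
1          43       46      0.196
≥2        121    119.6      0.016
Sum = 0.25

0.25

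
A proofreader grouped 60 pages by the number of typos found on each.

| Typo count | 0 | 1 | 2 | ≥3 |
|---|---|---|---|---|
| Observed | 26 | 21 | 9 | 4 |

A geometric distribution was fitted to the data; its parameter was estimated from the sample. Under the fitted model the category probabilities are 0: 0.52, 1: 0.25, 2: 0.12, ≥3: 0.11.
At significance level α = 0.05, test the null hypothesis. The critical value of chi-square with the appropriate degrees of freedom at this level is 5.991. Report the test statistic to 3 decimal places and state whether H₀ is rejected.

4.741; do not reject

Expected counts E_i = n·p_i: 60×0.52 = 31.2, 60×0.25 = 15, 60×0.12 = 7.2, 60×0.11 = 6.6.
χ² = (26−31.2)²/31.2 + (21−15)²/15 + (9−7.2)²/7.2 + (4−6.6)²/6.6
   = 0.8667 + 2.4000 + 0.4500 + 1.0242
Sum = 4.741
df = 2. Since 4.741 < 5.991, we do not reject H₀.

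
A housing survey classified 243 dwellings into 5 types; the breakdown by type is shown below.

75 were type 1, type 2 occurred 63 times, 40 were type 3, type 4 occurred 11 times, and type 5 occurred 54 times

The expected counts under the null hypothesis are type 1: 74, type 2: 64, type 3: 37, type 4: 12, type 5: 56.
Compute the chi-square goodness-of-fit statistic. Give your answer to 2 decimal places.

χ² = (75−74)²/74 + (63−64)²/64 + (40−37)²/37 + (11−12)²/12 + (54−56)²/56
   = 0.014 + 0.016 + 0.243 + 0.083 + 0.071
Sum = 0.43

0.43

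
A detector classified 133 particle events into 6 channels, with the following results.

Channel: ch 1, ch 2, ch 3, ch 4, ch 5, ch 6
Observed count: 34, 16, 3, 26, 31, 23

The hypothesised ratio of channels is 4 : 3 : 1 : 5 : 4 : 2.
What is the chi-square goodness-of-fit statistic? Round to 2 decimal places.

13.18

Ratio total = 19. Expected counts: 133×4/19 = 28, 133×3/19 = 21, 133×1/19 = 7, 133×5/19 = 35, 133×4/19 = 28, 133×2/19 = 14.
χ² = (34−28)²/28 + (16−21)²/21 + (3−7)²/7 + (26−35)²/35 + (31−28)²/28 + (23−14)²/14
   = 1.286 + 1.190 + 2.286 + 2.314 + 0.321 + 5.786
Sum = 13.18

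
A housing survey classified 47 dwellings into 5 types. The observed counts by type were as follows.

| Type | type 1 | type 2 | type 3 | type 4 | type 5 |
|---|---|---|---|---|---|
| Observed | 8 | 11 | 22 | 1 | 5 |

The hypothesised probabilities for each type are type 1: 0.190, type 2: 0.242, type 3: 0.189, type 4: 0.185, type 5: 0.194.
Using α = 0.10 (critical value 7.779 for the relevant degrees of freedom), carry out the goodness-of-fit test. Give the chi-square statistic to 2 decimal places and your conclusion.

Expected counts E_i = n·p_i: 47×0.190 = 8.93, 47×0.242 = 11.374, 47×0.189 = 8.883, 47×0.185 = 8.695, 47×0.194 = 9.118.
cat         O        E   (O−E)²/E
type 1      8     8.93      0.097
type 2     11   11.374      0.012
type 3     22    8.883     19.369
type 4      1    8.695      6.810
type 5      5    9.118      1.860
Sum = 28.15
df = 4. Since 28.15 > 7.779, we reject H₀.

28.15; reject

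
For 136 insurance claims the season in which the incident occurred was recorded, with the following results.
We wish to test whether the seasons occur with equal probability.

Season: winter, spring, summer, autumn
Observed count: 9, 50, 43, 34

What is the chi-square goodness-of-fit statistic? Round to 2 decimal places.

Expected count for each of the 4 categories: 136/4 = 34.
cat         O        E   (O−E)²/E
winter      9       34     18.382
spring     50       34      7.529
summer     43       34      2.382
autumn     34       34      0.000
Sum = 28.29

28.29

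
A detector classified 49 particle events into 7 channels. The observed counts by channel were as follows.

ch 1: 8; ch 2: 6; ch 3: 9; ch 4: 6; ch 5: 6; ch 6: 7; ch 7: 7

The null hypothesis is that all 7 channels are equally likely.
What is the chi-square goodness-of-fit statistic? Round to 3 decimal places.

1.143

Under H₀ each category has probability 1/7, so each expected count is 49/7 = 7.
χ² = (8−7)²/7 + (6−7)²/7 + (9−7)²/7 + (6−7)²/7 + (6−7)²/7 + (7−7)²/7 + (7−7)²/7
   = 0.1429 + 0.1429 + 0.5714 + 0.1429 + 0.1429 + 0.0000 + 0.0000
Sum = 1.143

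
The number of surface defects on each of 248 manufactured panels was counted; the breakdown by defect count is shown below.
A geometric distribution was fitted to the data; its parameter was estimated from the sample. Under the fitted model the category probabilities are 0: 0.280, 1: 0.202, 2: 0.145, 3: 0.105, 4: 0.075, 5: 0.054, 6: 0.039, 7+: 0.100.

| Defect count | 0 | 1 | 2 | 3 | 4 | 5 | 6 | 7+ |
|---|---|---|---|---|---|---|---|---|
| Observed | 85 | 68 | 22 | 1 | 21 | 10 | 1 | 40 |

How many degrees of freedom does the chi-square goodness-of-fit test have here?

6

There are k = 8 categories and 1 parameter estimated from the data, so df = 8 − 1 − 1 = 6.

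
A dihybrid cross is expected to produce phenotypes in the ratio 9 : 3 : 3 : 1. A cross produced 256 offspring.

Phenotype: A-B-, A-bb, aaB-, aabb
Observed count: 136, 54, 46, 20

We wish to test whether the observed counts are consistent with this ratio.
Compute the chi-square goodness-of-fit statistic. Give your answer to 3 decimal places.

Ratio total = 16. Expected counts: 256×9/16 = 144, 256×3/16 = 48, 256×3/16 = 48, 256×1/16 = 16.
cat         O        E   (O−E)²/E
A-B-      136      144     0.4444
A-bb       54       48     0.7500
aaB-       46       48     0.0833
aabb       20       16     1.0000
Sum = 2.278

2.278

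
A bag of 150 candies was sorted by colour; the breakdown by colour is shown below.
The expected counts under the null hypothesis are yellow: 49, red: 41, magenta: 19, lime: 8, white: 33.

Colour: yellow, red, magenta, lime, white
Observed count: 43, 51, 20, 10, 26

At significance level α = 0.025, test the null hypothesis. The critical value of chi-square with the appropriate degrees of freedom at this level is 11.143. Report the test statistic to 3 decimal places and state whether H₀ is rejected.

5.211; do not reject

yellow: (43 − 49)²/49 = 36/49 = 0.7347
red: (51 − 41)²/41 = 100/41 = 2.4390
magenta: (20 − 19)²/19 = 1/19 = 0.0526
lime: (10 − 8)²/8 = 4/8 = 0.5000
white: (26 − 33)²/33 = 49/33 = 1.4848
Sum = 5.211
df = 4. Since 5.211 < 11.143, we do not reject H₀.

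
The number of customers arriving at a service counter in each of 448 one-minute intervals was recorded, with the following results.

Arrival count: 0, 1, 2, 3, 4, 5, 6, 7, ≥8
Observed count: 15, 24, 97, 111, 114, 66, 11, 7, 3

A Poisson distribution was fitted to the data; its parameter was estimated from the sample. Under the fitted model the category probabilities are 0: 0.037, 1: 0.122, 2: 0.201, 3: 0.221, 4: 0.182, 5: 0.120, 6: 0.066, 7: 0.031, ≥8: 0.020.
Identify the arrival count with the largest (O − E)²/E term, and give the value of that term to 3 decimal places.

1, 17.195

Expected counts E_i = n·p_i: 448×0.037 = 16.576, 448×0.122 = 54.656, 448×0.201 = 90.048, 448×0.221 = 99.008, 448×0.182 = 81.536, 448×0.120 = 53.76, 448×0.066 = 29.568, 448×0.031 = 13.888, 448×0.020 = 8.96.
χ² = (15−16.576)²/16.576 + (24−54.656)²/54.656 + (97−90.048)²/90.048 + (111−99.008)²/99.008 + (114−81.536)²/81.536 + (66−53.76)²/53.76 + (11−29.568)²/29.568 + (7−13.888)²/13.888 + (3−8.96)²/8.96
   = 0.1498 + 17.1946 + 0.5367 + 1.4525 + 12.9257 + 2.7868 + 11.6603 + 3.4162 + 3.9645
The largest term is for 1: 17.195.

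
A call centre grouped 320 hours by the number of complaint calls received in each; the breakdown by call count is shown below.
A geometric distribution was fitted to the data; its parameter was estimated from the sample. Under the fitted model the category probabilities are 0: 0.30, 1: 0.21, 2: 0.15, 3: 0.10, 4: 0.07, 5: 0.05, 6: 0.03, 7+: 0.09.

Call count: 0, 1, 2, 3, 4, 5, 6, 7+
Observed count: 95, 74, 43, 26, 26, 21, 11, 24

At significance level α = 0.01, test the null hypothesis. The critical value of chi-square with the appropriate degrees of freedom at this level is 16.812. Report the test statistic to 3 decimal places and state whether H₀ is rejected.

Expected counts E_i = n·p_i: 320×0.30 = 96, 320×0.21 = 67.2, 320×0.15 = 48, 320×0.10 = 32, 320×0.07 = 22.4, 320×0.05 = 16, 320×0.03 = 9.6, 320×0.09 = 28.8.
cat         O        E   (O−E)²/E
0          95       96     0.0104
1          74     67.2     0.6881
2          43       48     0.5208
3          26       32     1.1250
4          26     22.4     0.5786
5          21       16     1.5625
6          11      9.6     0.2042
7+         24     28.8     0.8000
Sum = 5.490
df = 6. Since 5.490 < 16.812, we do not reject H₀.

5.490; do not reject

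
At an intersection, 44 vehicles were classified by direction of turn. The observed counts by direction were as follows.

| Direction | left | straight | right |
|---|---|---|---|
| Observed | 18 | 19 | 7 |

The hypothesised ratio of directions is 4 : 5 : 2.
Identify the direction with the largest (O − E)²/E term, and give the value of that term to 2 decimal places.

left, 0.25

Ratio total = 11. Expected counts: 44×4/11 = 16, 44×5/11 = 20, 44×2/11 = 8.
cat           O        E   (O−E)²/E
left         18       16      0.250
straight     19       20      0.050
right         7        8      0.125
The largest term is for left: 0.25.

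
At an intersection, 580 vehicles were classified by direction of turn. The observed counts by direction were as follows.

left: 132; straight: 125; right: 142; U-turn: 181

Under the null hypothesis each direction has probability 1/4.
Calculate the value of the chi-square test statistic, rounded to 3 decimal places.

Under H₀ each category has probability 1/4, so each expected count is 580/4 = 145.
left: (132 − 145)²/145 = 169/145 = 1.1655
straight: (125 − 145)²/145 = 400/145 = 2.7586
right: (142 − 145)²/145 = 9/145 = 0.0621
U-turn: (181 − 145)²/145 = 1296/145 = 8.9379
Sum = 12.924

12.924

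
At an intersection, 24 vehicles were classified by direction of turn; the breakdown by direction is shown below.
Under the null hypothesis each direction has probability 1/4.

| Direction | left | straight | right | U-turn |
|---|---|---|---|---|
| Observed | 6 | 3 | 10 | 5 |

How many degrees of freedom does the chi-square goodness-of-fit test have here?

3

There are k = 4 categories and no parameters were estimated from the data, so df = 4 − 1 = 3.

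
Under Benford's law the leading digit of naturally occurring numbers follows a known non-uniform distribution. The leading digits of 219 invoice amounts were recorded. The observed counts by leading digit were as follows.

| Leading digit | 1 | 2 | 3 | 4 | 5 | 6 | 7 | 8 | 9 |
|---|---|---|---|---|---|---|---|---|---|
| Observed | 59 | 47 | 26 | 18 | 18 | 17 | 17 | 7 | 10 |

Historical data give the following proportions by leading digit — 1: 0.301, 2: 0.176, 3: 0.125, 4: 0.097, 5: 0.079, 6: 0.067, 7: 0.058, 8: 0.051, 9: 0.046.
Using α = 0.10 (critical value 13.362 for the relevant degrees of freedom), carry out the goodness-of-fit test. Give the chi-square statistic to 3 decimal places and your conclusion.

Expected counts E_i = n·p_i: 219×0.301 = 65.919, 219×0.176 = 38.544, 219×0.125 = 27.375, 219×0.097 = 21.243, 219×0.079 = 17.301, 219×0.067 = 14.673, 219×0.058 = 12.702, 219×0.051 = 11.169, 219×0.046 = 10.074.
1: (59 − 65.919)²/65.919 = 47.872561/65.919 = 0.7262
2: (47 − 38.544)²/38.544 = 71.503936/38.544 = 1.8551
3: (26 − 27.375)²/27.375 = 1.890625/27.375 = 0.0691
4: (18 − 21.243)²/21.243 = 10.517049/21.243 = 0.4951
5: (18 − 17.301)²/17.301 = 0.488601/17.301 = 0.0282
6: (17 − 14.673)²/14.673 = 5.414929/14.673 = 0.3690
7: (17 − 12.702)²/12.702 = 18.472804/12.702 = 1.4543
8: (7 − 11.169)²/11.169 = 17.380561/11.169 = 1.5561
9: (10 − 10.074)²/10.074 = 0.005476/10.074 = 0.0005
Sum = 6.554
df = 8. Since 6.554 < 13.362, we do not reject H₀.

6.554; do not reject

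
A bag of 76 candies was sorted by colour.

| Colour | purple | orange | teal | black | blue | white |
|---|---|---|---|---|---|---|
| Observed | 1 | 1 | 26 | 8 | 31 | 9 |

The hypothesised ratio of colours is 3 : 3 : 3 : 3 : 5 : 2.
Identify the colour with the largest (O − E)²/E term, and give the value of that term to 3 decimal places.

Ratio total = 19. Expected counts: 76×3/19 = 12, 76×3/19 = 12, 76×3/19 = 12, 76×3/19 = 12, 76×5/19 = 20, 76×2/19 = 8.
purple: (1 − 12)²/12 = 121/12 = 10.0833
orange: (1 − 12)²/12 = 121/12 = 10.0833
teal: (26 − 12)²/12 = 196/12 = 16.3333
black: (8 − 12)²/12 = 16/12 = 1.3333
blue: (31 − 20)²/20 = 121/20 = 6.0500
white: (9 − 8)²/8 = 1/8 = 0.1250
The largest term is for teal: 16.333.

teal, 16.333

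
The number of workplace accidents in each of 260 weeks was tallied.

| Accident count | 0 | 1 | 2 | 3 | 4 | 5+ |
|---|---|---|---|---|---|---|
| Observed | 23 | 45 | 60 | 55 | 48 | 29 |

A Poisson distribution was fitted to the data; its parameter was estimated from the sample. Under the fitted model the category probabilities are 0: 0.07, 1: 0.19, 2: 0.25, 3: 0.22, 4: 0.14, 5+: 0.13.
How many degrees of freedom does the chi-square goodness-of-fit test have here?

There are k = 6 categories and 1 parameter estimated from the data, so df = 6 − 1 − 1 = 4.

4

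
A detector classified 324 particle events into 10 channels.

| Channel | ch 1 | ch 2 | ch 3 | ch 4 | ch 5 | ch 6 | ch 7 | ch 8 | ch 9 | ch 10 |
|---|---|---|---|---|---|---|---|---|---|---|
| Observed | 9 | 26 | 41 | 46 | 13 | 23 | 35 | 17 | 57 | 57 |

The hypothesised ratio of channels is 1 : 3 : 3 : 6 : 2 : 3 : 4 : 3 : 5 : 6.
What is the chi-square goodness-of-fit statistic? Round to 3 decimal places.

Ratio total = 36. Expected counts: 324×1/36 = 9, 324×3/36 = 27, 324×3/36 = 27, 324×6/36 = 54, 324×2/36 = 18, 324×3/36 = 27, 324×4/36 = 36, 324×3/36 = 27, 324×5/36 = 45, 324×6/36 = 54.
cat         O        E   (O−E)²/E
ch 1        9        9     0.0000
ch 2       26       27     0.0370
ch 3       41       27     7.2593
ch 4       46       54     1.1852
ch 5       13       18     1.3889
ch 6       23       27     0.5926
ch 7       35       36     0.0278
ch 8       17       27     3.7037
ch 9       57       45     3.2000
ch 10      57       54     0.1667
Sum = 17.561

17.561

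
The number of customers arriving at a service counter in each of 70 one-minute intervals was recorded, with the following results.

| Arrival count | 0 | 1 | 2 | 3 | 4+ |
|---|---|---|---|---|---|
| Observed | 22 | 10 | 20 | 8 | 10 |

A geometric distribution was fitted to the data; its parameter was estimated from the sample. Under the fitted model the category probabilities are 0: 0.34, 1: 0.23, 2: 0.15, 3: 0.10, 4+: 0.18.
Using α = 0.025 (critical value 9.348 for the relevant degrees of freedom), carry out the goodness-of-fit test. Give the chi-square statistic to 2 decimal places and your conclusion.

11.72; reject

Expected counts E_i = n·p_i: 70×0.34 = 23.8, 70×0.23 = 16.1, 70×0.15 = 10.5, 70×0.10 = 7, 70×0.18 = 12.6.
cat         O        E   (O−E)²/E
0          22     23.8      0.136
1          10     16.1      2.311
2          20     10.5      8.595
3           8        7      0.143
4+         10     12.6      0.537
Sum = 11.72
df = 3. Since 11.72 > 9.348, we reject H₀.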